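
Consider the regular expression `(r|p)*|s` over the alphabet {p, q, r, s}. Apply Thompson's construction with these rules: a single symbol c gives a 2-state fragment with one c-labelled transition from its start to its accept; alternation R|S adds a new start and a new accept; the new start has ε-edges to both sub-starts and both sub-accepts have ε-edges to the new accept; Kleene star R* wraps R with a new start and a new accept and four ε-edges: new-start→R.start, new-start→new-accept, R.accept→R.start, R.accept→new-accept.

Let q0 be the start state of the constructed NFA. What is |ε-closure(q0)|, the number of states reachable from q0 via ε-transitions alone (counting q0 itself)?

8

Compute the ε-closure size of each fragment's start state recursively; a symbol fragment's start has no outgoing ε-edge, so its closure is just itself (size 1).
  r|p — C = 1 + 1 + 1 = 3 (the new accept is not ε-reachable since no branch accepts ε)
  (r|p)* — new start has ε-edges to the inner start and to the new accept, so C = 2 + 3 = 5
  (r|p)*|s — C = 1 (new start) + (5 + 1) + 1 (new accept, since some branch ε-reaches its own accept) = 8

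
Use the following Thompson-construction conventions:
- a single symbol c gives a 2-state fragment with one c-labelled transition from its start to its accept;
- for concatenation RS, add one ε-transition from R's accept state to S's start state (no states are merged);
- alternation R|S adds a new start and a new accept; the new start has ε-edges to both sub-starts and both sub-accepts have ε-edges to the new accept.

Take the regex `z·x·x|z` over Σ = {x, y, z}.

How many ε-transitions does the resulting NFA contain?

Bottom-up over the parse tree:
Each of the 4 symbol leaves contributes 0 ε-transitions.
  z·x·x = 2 ε-transitions
  z·x·x|z = 6 ε-transitions

6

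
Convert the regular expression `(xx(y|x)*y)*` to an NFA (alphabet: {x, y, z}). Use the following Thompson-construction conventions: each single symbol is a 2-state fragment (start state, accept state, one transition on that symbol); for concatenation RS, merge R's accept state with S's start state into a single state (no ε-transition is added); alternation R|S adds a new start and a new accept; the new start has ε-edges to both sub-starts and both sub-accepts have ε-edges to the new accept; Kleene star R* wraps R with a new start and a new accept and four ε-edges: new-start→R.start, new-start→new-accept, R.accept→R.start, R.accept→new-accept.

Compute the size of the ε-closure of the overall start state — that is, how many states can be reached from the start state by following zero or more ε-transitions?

3

Compute the ε-closure size of each fragment's start state recursively; a symbol fragment's start has no outgoing ε-edge, so its closure is just itself (size 1).
  y|x — |ε-closure| = 1 + 1 + 1 = 3 (the new accept is not ε-reachable since no branch accepts ε)
  (y|x)* — the star's fresh start ε-reaches both the body's start and the fresh accept: |ε-closure| = 2 + 3 = 5
  xx(y|x)*y — |ε-closure| equals the left operand's closure size = 1 (its accept is not ε-reachable, so the closure stops there)
  (xx(y|x)*y)* — |ε-closure| = 1 (new start) + 1 (body) + 1 (new accept) = 3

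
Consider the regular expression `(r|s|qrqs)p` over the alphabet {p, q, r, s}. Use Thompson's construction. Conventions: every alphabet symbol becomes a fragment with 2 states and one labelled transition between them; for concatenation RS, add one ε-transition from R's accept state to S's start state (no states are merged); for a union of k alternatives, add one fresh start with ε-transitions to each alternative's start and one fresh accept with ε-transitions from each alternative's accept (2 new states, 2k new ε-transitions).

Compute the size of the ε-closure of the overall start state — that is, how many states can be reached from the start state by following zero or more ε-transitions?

4

Work bottom-up. For each fragment F, track |ε-closure(F.start)| and whether F's accept lies in that closure (i.e. whether F accepts ε). A single-symbol fragment has closure size 1 and does not accept ε.
  qrqs — same as the first factor's closure: |closure| = 1
  r|s|qrqs — |closure| = 1 + 1 + 1 + 1 = 4 (the new accept is not ε-reachable since no branch accepts ε)
  (r|s|qrqs)p — |closure| equals the left operand's closure size = 4 (its accept is not ε-reachable, so the closure stops there)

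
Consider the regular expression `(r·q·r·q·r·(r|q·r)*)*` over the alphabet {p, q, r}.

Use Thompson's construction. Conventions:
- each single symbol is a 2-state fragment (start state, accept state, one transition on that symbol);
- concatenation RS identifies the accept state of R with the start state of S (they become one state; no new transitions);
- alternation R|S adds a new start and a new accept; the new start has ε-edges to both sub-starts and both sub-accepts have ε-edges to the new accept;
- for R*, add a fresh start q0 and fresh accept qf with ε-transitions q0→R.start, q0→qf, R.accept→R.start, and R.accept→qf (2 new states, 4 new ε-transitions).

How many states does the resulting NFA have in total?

Building bottom-up:
Each of the 8 symbol leaves contributes a 2-state fragment.
  q·r — 3 states
  r|q·r — 7 states
  (r|q·r)* — 9 states
  r·q·r·q·r·(r|q·r)* — 14 states
  (r·q·r·q·r·(r|q·r)*)* — 16 states

16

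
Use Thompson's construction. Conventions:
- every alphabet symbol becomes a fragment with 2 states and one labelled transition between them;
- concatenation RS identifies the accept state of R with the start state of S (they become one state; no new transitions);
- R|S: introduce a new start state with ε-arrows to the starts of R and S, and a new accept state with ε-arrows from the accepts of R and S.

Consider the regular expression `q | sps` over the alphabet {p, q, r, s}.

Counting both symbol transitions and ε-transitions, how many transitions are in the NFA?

Per subexpression:
Each of the 4 symbol leaves contributes 1 transition (1 symbol, 0 ε).
  sps = 3 transitions (3 symbol, 0 ε)
  q | sps = 8 transitions (4 symbol, 4 ε)

8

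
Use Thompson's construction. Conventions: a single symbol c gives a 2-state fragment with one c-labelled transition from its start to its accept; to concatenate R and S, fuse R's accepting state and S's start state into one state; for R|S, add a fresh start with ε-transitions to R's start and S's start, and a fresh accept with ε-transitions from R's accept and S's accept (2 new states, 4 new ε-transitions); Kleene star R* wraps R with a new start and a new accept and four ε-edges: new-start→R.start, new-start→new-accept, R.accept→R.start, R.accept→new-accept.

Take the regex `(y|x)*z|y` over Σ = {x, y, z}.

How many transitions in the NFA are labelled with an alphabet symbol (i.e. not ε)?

Recursing over subexpressions:
Each of the 4 symbol leaves contributes exactly 1 symbol transition.
  y|x → 2 symbol transitions
  (y|x)* → 2 symbol transitions
  (y|x)*z → 3 symbol transitions
  (y|x)*z|y → 4 symbol transitions

4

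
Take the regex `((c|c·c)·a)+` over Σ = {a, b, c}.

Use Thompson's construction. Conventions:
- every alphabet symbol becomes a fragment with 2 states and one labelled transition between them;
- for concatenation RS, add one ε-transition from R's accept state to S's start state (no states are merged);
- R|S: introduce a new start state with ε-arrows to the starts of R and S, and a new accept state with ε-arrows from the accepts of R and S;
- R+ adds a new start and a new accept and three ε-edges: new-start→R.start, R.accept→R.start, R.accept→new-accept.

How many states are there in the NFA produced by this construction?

Recursing over subexpressions:
Each of the 4 symbol leaves contributes a 2-state fragment.
  c·c → 4 states
  c|c·c → 8 states
  (c|c·c)·a → 10 states
  ((c|c·c)·a)+ → 12 states

12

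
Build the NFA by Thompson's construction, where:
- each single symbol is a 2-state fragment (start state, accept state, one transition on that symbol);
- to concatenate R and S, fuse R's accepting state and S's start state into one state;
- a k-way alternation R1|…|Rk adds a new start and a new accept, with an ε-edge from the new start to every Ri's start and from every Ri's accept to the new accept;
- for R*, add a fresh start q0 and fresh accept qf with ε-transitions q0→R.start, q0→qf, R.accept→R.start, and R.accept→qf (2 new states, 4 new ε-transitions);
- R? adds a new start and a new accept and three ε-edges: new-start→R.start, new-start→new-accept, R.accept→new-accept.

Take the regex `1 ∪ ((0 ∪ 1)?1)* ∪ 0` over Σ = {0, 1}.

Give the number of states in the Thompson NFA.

Recursing over subexpressions:
Each of the 5 symbol leaves contributes a 2-state fragment.
  0 ∪ 1 : 6 states
  (0 ∪ 1)? : 8 states
  (0 ∪ 1)?1 : 9 states
  ((0 ∪ 1)?1)* : 11 states
  1 ∪ ((0 ∪ 1)?1)* ∪ 0 : 17 states

17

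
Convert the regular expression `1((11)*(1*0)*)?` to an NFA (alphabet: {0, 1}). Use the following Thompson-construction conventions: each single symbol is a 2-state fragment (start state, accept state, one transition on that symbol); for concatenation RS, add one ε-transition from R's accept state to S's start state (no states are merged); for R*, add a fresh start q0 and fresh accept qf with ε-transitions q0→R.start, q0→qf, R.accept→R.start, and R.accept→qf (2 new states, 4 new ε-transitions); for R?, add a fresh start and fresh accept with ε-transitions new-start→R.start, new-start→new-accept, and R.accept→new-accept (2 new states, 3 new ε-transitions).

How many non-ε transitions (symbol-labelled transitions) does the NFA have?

Building bottom-up:
Each of the 5 symbol leaves contributes exactly 1 symbol transition.
  11 → 2 symbol transitions
  (11)* → 2 symbol transitions
  1* → 1 symbol transition
  1*0 → 2 symbol transitions
  (1*0)* → 2 symbol transitions
  (11)*(1*0)* → 4 symbol transitions
  ((11)*(1*0)*)? → 4 symbol transitions
  1((11)*(1*0)*)? → 5 symbol transitions

5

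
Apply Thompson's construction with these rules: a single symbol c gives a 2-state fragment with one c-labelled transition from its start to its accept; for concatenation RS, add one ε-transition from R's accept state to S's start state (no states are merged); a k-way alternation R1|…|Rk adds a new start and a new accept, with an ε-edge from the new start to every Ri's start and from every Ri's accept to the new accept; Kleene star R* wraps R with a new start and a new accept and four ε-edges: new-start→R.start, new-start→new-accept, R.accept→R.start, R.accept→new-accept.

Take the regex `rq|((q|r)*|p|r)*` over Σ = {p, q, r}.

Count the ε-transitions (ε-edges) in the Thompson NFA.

23

Recursing over subexpressions:
Each of the 6 symbol leaves contributes 0 ε-transitions.
  rq → 1 ε-transition
  q|r → 4 ε-transitions
  (q|r)* → 8 ε-transitions
  (q|r)*|p|r → 14 ε-transitions
  ((q|r)*|p|r)* → 18 ε-transitions
  rq|((q|r)*|p|r)* → 23 ε-transitions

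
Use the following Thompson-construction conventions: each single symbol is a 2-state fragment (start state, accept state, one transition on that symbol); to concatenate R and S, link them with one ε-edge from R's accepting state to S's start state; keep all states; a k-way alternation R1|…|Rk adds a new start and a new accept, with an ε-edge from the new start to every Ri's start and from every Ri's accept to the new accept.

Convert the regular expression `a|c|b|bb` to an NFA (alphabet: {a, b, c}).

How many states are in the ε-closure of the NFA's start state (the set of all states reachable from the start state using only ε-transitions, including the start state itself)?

5

Work bottom-up. For each fragment F, track |ε-closure(F.start)| and whether F's accept lies in that closure (i.e. whether F accepts ε). A single-symbol fragment has closure size 1 and does not accept ε.
  bb : same as the first factor's closure: |closure| = 1
  a|c|b|bb : |closure| = 1 + 1 + 1 + 1 + 1 = 5 (the new accept is not ε-reachable since no branch accepts ε)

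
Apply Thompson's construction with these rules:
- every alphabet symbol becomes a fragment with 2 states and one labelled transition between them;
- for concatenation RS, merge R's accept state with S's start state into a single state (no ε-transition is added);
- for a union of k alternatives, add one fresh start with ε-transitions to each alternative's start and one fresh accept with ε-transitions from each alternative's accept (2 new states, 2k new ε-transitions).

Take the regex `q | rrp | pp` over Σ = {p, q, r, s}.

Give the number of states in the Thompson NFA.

11

Per subexpression:
Each of the 6 symbol leaves contributes a 2-state fragment.
  rrp = 4 states
  pp = 3 states
  q | rrp | pp = 11 states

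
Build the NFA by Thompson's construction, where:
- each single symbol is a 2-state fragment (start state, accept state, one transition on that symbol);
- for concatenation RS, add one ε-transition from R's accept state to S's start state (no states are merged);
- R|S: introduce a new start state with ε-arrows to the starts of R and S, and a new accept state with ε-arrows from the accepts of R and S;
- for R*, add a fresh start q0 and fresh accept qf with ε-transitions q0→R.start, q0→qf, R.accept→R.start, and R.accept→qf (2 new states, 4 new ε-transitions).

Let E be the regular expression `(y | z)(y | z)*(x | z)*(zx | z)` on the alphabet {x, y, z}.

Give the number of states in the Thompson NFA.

Per subexpression:
Each of the 9 symbol leaves contributes a 2-state fragment.
  y | z = 6 states
  y | z = 6 states
  (y | z)* = 8 states
  x | z = 6 states
  (x | z)* = 8 states
  zx = 4 states
  zx | z = 8 states
  (y | z)(y | z)*(x | z)*(zx | z) = 30 states

30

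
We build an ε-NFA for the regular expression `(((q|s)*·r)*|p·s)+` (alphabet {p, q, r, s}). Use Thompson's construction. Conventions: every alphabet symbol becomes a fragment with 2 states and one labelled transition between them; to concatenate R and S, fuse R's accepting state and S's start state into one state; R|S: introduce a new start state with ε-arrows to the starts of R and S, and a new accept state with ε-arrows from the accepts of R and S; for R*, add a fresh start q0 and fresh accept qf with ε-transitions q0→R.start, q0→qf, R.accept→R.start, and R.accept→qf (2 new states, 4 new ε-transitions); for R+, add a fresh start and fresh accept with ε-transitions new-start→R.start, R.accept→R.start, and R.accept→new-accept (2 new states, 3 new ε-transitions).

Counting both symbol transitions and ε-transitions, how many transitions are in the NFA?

Recursing over subexpressions:
Each of the 5 symbol leaves contributes 1 transition (1 symbol, 0 ε).
  q|s = 6 transitions (2 symbol, 4 ε)
  (q|s)* = 10 transitions (2 symbol, 8 ε)
  (q|s)*·r = 11 transitions (3 symbol, 8 ε)
  ((q|s)*·r)* = 15 transitions (3 symbol, 12 ε)
  p·s = 2 transitions (2 symbol, 0 ε)
  ((q|s)*·r)*|p·s = 21 transitions (5 symbol, 16 ε)
  (((q|s)*·r)*|p·s)+ = 24 transitions (5 symbol, 19 ε)

24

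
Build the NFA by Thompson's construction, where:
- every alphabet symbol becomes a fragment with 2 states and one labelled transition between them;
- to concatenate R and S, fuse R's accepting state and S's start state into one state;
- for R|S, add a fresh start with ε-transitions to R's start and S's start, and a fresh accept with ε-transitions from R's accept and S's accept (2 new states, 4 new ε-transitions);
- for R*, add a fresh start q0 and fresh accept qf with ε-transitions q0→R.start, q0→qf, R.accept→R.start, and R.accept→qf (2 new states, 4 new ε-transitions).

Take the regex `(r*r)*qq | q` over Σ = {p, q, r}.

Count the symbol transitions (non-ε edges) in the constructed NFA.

5

Recursing over subexpressions:
Each of the 5 symbol leaves contributes exactly 1 symbol transition.
  r* = 1 symbol transition
  r*r = 2 symbol transitions
  (r*r)* = 2 symbol transitions
  (r*r)*qq = 4 symbol transitions
  (r*r)*qq | q = 5 symbol transitions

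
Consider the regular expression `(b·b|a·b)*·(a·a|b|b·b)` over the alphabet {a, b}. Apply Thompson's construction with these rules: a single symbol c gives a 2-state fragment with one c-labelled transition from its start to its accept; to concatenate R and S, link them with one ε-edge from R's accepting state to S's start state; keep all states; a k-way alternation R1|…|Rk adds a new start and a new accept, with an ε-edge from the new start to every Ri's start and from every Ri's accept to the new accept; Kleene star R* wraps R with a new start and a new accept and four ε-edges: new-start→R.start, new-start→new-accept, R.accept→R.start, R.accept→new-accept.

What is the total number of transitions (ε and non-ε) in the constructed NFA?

By structural recursion:
Each of the 9 symbol leaves contributes 1 transition (1 symbol, 0 ε).
  b·b — 3 transitions (2 symbol, 1 ε)
  a·b — 3 transitions (2 symbol, 1 ε)
  b·b|a·b — 10 transitions (4 symbol, 6 ε)
  (b·b|a·b)* — 14 transitions (4 symbol, 10 ε)
  a·a — 3 transitions (2 symbol, 1 ε)
  b·b — 3 transitions (2 symbol, 1 ε)
  a·a|b|b·b — 13 transitions (5 symbol, 8 ε)
  (b·b|a·b)*·(a·a|b|b·b) — 28 transitions (9 symbol, 19 ε)

28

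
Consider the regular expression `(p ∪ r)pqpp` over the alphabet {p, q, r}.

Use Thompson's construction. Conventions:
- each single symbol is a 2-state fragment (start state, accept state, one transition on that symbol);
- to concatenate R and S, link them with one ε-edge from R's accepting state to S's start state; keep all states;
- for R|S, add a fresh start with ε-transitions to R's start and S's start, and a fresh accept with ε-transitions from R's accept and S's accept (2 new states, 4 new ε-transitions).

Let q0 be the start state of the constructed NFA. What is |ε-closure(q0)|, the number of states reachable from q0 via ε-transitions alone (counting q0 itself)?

3

Compute the ε-closure size of each fragment's start state recursively; a symbol fragment's start has no outgoing ε-edge, so its closure is just itself (size 1).
  p ∪ r : new start ε-reaches every alternative's start; none of them accept ε, so the new accept is not reached: |ε-closure| = 1 + 1 + 1 = 3
  (p ∪ r)pqpp : |ε-closure| equals the left operand's closure size = 3 (its accept is not ε-reachable, so the closure stops there)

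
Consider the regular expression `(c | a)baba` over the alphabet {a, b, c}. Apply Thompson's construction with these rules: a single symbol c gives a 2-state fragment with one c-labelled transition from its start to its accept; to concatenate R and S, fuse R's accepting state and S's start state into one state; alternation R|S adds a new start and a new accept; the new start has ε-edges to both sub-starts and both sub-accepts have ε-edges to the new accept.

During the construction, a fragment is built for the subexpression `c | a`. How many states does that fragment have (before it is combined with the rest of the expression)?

6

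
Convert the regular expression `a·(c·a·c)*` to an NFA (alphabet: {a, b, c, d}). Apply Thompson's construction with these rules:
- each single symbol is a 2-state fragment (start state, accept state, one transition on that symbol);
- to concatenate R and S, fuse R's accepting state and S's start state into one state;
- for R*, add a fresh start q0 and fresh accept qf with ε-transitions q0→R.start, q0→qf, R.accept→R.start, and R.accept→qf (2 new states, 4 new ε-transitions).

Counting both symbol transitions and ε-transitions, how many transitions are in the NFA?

Bottom-up over the parse tree:
Each of the 4 symbol leaves contributes 1 transition (1 symbol, 0 ε).
  c·a·c : 3 transitions (3 symbol, 0 ε)
  (c·a·c)* : 7 transitions (3 symbol, 4 ε)
  a·(c·a·c)* : 8 transitions (4 symbol, 4 ε)

8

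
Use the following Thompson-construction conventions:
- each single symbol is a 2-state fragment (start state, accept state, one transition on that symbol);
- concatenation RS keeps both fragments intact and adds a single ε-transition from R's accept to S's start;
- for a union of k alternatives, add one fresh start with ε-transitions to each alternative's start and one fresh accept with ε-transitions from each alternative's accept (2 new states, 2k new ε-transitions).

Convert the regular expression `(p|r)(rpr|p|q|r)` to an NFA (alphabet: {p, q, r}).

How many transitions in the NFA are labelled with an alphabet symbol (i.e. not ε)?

By structural recursion:
Each of the 8 symbol leaves contributes exactly 1 symbol transition.
  p|r : 2 symbol transitions
  rpr : 3 symbol transitions
  rpr|p|q|r : 6 symbol transitions
  (p|r)(rpr|p|q|r) : 8 symbol transitions

8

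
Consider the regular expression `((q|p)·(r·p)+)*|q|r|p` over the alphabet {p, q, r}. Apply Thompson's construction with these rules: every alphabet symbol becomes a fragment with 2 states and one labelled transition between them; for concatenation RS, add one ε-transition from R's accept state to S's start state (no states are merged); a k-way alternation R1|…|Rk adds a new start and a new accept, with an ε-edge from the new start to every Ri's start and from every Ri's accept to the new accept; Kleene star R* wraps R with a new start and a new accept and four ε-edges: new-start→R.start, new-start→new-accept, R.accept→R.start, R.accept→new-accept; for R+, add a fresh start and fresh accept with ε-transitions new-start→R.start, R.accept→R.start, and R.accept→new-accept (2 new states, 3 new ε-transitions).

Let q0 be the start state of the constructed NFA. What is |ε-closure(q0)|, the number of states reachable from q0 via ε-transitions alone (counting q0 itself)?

Let C(F) = |ε-closure(F.start)| within fragment F, and note whether F accepts ε. Symbol fragments have C = 1 and do not accept ε. Then:
  q|p → new start ε-reaches every alternative's start; none of them accept ε, so the new accept is not reached: |closure| = 1 + 1 + 1 = 3
  r·p → |closure| equals the left operand's closure size = 1 (its accept is not ε-reachable, so the closure stops there)
  (r·p)+ → |closure| = 1 + 1 = 2 (the body doesn't accept ε, so the new accept is not reached)
  (q|p)·(r·p)+ → |closure| equals the left operand's closure size = 3 (its accept is not ε-reachable, so the closure stops there)
  ((q|p)·(r·p)+)* → new start has ε-edges to the inner start and to the new accept, so |closure| = 2 + 3 = 5
  ((q|p)·(r·p)+)*|q|r|p → |closure| = 1 (new start) + (5 + 1 + 1 + 1) + 1 (new accept, since some branch ε-reaches its own accept) = 10

10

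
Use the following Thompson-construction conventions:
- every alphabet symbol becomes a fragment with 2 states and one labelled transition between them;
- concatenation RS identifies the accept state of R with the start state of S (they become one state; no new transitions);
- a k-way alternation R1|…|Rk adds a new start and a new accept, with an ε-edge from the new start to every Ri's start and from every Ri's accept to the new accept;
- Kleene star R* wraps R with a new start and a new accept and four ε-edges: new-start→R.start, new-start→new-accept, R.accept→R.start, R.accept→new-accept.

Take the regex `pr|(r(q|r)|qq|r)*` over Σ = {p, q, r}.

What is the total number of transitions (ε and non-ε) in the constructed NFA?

26

Bottom-up over the parse tree:
Each of the 8 symbol leaves contributes 1 transition (1 symbol, 0 ε).
  pr : 2 transitions (2 symbol, 0 ε)
  q|r : 6 transitions (2 symbol, 4 ε)
  r(q|r) : 7 transitions (3 symbol, 4 ε)
  qq : 2 transitions (2 symbol, 0 ε)
  r(q|r)|qq|r : 16 transitions (6 symbol, 10 ε)
  (r(q|r)|qq|r)* : 20 transitions (6 symbol, 14 ε)
  pr|(r(q|r)|qq|r)* : 26 transitions (8 symbol, 18 ε)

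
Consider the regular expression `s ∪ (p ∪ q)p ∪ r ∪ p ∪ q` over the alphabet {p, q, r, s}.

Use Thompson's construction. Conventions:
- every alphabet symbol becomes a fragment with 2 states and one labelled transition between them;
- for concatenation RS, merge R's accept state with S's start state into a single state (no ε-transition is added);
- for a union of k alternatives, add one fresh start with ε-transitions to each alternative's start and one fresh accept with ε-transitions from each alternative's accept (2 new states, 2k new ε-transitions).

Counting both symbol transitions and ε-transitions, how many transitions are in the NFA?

21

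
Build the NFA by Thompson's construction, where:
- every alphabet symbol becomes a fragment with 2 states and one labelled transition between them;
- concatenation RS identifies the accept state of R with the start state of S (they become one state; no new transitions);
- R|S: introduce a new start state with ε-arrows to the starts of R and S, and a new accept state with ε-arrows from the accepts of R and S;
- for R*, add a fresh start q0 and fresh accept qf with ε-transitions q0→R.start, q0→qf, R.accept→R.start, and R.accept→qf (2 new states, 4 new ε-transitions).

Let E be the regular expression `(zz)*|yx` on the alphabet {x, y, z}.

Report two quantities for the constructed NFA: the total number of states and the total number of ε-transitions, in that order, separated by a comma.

10, 8

By structural recursion:
Each of the 4 symbol leaves contributes 2 states and 0 ε-transitions.
  zz → 3 states, 0 ε-transitions
  (zz)* → 5 states, 4 ε-transitions
  yx → 3 states, 0 ε-transitions
  (zz)*|yx → 10 states, 8 ε-transitions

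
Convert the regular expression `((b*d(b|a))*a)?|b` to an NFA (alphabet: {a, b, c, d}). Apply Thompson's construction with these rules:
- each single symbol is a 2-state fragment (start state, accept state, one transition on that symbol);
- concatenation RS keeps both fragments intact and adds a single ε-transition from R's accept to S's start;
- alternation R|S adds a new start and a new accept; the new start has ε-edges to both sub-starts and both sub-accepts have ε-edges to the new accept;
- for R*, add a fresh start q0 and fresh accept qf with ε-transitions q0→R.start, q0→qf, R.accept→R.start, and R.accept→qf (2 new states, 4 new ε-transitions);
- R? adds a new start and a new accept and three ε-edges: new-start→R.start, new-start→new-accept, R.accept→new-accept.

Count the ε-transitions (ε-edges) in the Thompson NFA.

22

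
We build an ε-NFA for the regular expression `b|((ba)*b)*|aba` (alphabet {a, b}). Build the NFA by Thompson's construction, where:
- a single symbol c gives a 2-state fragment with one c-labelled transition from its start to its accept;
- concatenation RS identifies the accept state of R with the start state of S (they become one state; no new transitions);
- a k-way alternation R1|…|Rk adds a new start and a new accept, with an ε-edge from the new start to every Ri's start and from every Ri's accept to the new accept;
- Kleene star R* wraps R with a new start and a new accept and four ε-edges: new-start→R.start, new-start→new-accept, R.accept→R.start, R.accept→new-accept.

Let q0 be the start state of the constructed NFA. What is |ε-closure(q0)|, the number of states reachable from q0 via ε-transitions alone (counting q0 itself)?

9

Let C(F) = |ε-closure(F.start)| within fragment F, and note whether F accepts ε. Symbol fragments have C = 1 and do not accept ε. Then:
  ba → same as the first factor's closure: C = 1
  (ba)* → C = 1 (new start) + 1 (body) + 1 (new accept) = 3
  (ba)*b → C = 3 + (1−1) = 3 (closure spills across the concat boundary because the left factor accepts ε)
  ((ba)*b)* → new start has ε-edges to the inner start and to the new accept, so C = 2 + 3 = 5
  aba → same as the first factor's closure: C = 1
  b|((ba)*b)*|aba → C = 1 (new start) + (1 + 5 + 1) + 1 (new accept, since some branch ε-reaches its own accept) = 9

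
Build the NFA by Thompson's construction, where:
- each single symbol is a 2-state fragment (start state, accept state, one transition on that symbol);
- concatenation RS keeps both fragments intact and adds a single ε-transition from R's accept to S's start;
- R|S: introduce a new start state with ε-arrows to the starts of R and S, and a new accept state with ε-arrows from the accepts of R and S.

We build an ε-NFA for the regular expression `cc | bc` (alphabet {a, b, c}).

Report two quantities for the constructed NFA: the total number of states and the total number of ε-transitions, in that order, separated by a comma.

10, 6

Recursing over subexpressions:
Each of the 4 symbol leaves contributes 2 states and 0 ε-transitions.
  cc — 4 states, 1 ε-transition
  bc — 4 states, 1 ε-transition
  cc | bc — 10 states, 6 ε-transitions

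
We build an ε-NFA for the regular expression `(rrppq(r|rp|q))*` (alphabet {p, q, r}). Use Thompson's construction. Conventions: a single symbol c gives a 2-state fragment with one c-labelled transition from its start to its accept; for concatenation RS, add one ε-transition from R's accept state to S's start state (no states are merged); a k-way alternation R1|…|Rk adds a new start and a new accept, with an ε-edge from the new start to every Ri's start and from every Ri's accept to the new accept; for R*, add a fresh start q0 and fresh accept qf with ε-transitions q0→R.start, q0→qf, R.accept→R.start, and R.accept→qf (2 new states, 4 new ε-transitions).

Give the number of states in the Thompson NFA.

Recursing over subexpressions:
Each of the 9 symbol leaves contributes a 2-state fragment.
  rp = 4 states
  r|rp|q = 10 states
  rrppq(r|rp|q) = 20 states
  (rrppq(r|rp|q))* = 22 states

22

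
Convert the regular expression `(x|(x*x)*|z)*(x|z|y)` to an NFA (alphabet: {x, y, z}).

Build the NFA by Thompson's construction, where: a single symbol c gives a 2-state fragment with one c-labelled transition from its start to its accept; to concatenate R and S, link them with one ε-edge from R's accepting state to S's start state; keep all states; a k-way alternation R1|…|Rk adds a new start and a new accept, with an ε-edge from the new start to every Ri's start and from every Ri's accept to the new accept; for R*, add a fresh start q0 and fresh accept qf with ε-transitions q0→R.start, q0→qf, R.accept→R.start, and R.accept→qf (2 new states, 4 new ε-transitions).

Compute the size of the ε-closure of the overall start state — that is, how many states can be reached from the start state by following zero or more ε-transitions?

Compute the ε-closure size of each fragment's start state recursively; a symbol fragment's start has no outgoing ε-edge, so its closure is just itself (size 1).
  x* → C = 1 (new start) + 1 (body) + 1 (new accept) = 3
  x*x → C = 3 + 1 = 4 (closure spills across the concat boundary because the left factor accepts ε)
  (x*x)* → C = 1 (new start) + 4 (body) + 1 (new accept) = 6
  x|(x*x)*|z → new start ε-reaches every alternative's start; at least one alternative accepts ε, so the union's new accept is reached too: C = 1 + 1 + 6 + 1 + 1 = 10
  (x|(x*x)*|z)* → new start has ε-edges to the inner start and to the new accept, so C = 2 + 10 = 12
  x|z|y → new start ε-reaches every alternative's start; none of them accept ε, so the new accept is not reached: C = 1 + 1 + 1 + 1 = 4
  (x|(x*x)*|z)*(x|z|y) → the left operand accepts ε, so the closure extends into the next operand (via the concat ε-link); C = 12 + 4 = 16

16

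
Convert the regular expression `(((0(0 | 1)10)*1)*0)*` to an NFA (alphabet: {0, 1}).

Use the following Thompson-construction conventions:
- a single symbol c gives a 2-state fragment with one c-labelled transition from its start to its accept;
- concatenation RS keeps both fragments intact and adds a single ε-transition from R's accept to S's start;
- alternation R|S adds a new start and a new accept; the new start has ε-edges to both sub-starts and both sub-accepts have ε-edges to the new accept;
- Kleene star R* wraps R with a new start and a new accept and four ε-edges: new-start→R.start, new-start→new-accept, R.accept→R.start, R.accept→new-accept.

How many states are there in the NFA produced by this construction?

22

Building bottom-up:
Each of the 7 symbol leaves contributes a 2-state fragment.
  0 | 1 = 6 states
  0(0 | 1)10 = 12 states
  (0(0 | 1)10)* = 14 states
  (0(0 | 1)10)*1 = 16 states
  ((0(0 | 1)10)*1)* = 18 states
  ((0(0 | 1)10)*1)*0 = 20 states
  (((0(0 | 1)10)*1)*0)* = 22 states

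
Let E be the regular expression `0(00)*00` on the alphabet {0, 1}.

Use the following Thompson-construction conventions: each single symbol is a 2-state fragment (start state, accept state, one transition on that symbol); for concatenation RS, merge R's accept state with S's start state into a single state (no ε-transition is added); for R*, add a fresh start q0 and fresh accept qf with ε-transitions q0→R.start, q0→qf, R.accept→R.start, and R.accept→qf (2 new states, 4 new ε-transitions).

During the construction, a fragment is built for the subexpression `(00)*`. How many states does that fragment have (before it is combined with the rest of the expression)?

Fragment for `(00)*`:
Each of the 2 symbol leaves contributes a 2-state fragment.
  00 — 3 states
  (00)* — 5 states

5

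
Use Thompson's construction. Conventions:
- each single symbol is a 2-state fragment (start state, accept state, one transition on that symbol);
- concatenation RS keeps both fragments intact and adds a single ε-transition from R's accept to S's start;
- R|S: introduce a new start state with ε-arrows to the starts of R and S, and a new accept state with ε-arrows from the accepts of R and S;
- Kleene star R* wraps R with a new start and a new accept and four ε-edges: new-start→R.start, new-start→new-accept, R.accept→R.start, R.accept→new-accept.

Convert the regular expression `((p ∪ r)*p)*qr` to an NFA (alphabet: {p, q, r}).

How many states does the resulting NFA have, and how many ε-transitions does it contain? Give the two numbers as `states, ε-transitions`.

Building bottom-up:
Each of the 5 symbol leaves contributes 2 states and 0 ε-transitions.
  p ∪ r → 6 states, 4 ε-transitions
  (p ∪ r)* → 8 states, 8 ε-transitions
  (p ∪ r)*p → 10 states, 9 ε-transitions
  ((p ∪ r)*p)* → 12 states, 13 ε-transitions
  ((p ∪ r)*p)*qr → 16 states, 15 ε-transitions

16, 15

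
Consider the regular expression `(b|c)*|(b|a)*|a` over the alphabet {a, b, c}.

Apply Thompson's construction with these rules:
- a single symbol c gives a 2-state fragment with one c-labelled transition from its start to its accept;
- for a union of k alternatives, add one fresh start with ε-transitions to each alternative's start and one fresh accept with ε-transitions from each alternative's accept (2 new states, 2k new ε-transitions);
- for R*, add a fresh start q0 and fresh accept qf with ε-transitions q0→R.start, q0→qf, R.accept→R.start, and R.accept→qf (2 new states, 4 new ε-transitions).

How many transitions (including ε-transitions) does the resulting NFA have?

27

Recursing over subexpressions:
Each of the 5 symbol leaves contributes 1 transition (1 symbol, 0 ε).
  b|c — 6 transitions (2 symbol, 4 ε)
  (b|c)* — 10 transitions (2 symbol, 8 ε)
  b|a — 6 transitions (2 symbol, 4 ε)
  (b|a)* — 10 transitions (2 symbol, 8 ε)
  (b|c)*|(b|a)*|a — 27 transitions (5 symbol, 22 ε)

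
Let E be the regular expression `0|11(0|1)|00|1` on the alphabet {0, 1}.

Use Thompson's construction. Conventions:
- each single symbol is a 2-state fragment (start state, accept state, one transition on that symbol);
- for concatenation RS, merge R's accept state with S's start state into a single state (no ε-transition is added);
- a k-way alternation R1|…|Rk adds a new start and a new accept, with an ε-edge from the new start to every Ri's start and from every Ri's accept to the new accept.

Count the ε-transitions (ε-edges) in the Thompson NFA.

12

Bottom-up over the parse tree:
Each of the 8 symbol leaves contributes 0 ε-transitions.
  0|1 : 4 ε-transitions
  11(0|1) : 4 ε-transitions
  00 : 0 ε-transitions
  0|11(0|1)|00|1 : 12 ε-transitions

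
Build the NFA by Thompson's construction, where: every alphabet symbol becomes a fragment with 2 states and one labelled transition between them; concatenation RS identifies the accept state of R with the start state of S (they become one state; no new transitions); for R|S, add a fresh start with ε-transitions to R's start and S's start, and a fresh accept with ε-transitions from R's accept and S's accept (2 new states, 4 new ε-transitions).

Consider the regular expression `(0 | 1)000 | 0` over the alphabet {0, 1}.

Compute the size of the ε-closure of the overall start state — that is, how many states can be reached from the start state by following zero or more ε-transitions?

5

Let C(F) = |ε-closure(F.start)| within fragment F, and note whether F accepts ε. Symbol fragments have C = 1 and do not accept ε. Then:
  0 | 1 → |closure| = 1 + 1 + 1 = 3 (the new accept is not ε-reachable since no branch accepts ε)
  (0 | 1)000 → same as the first factor's closure: |closure| = 3
  (0 | 1)000 | 0 → new start ε-reaches every alternative's start; none of them accept ε, so the new accept is not reached: |closure| = 1 + 3 + 1 = 5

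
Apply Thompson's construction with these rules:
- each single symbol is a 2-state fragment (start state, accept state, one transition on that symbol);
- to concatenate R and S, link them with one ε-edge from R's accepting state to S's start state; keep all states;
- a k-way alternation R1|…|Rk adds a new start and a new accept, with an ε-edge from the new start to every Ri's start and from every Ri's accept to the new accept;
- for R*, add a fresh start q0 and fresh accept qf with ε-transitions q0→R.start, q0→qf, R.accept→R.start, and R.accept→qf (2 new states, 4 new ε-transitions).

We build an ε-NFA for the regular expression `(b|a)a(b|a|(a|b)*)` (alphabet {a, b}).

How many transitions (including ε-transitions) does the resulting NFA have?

27

By structural recursion:
Each of the 7 symbol leaves contributes 1 transition (1 symbol, 0 ε).
  b|a : 6 transitions (2 symbol, 4 ε)
  a|b : 6 transitions (2 symbol, 4 ε)
  (a|b)* : 10 transitions (2 symbol, 8 ε)
  b|a|(a|b)* : 18 transitions (4 symbol, 14 ε)
  (b|a)a(b|a|(a|b)*) : 27 transitions (7 symbol, 20 ε)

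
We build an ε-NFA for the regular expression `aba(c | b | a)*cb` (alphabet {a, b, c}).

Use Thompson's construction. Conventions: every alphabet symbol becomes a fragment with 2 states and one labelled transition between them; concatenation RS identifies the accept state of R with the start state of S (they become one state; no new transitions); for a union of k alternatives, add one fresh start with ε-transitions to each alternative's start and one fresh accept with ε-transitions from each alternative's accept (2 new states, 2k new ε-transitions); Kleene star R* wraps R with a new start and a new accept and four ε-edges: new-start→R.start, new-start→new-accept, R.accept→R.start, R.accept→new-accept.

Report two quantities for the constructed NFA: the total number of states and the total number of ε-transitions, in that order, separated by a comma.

15, 10

Recursing over subexpressions:
Each of the 8 symbol leaves contributes 2 states and 0 ε-transitions.
  c | b | a : 8 states, 6 ε-transitions
  (c | b | a)* : 10 states, 10 ε-transitions
  aba(c | b | a)*cb : 15 states, 10 ε-transitions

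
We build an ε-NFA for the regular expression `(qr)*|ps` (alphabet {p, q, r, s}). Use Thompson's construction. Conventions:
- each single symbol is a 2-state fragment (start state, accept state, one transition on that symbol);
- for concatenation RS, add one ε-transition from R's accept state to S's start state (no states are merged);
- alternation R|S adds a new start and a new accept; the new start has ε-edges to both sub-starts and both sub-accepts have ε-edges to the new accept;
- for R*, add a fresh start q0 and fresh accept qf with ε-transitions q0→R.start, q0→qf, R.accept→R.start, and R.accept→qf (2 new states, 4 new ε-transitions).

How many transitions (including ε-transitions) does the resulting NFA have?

14

Building bottom-up:
Each of the 4 symbol leaves contributes 1 transition (1 symbol, 0 ε).
  qr : 3 transitions (2 symbol, 1 ε)
  (qr)* : 7 transitions (2 symbol, 5 ε)
  ps : 3 transitions (2 symbol, 1 ε)
  (qr)*|ps : 14 transitions (4 symbol, 10 ε)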